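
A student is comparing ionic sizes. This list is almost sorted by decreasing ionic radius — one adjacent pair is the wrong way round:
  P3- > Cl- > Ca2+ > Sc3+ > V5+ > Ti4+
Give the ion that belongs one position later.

Check each adjacent pair. V5+ and Ti4+ are reversed: V5+ and Ti4+ share 18 electrons; the higher nuclear charge on V (Z=23) contracts it more, so V5+ < Ti4+. No other neighbouring pair contradicts the periodic trends, so V5+ is the ion listed too early.

V5+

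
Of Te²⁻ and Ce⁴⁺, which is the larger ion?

Isoelectronic series (54 e⁻ each). Size is set by nuclear charge: more protons means a smaller ion. Ce⁴⁺ (Z=58), Te²⁻ (Z=52).

Te²⁻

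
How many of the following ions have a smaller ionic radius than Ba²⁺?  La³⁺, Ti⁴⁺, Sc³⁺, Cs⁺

3

Electron counts and nuclear charges: Ti⁴⁺ has 18 e⁻ (Z=22), Sc³⁺ has 18 e⁻ (Z=21), La³⁺ has 54 e⁻ (Z=57), Ba²⁺ has 54 e⁻ (Z=56), Cs⁺ has 54 e⁻ (Z=55). Ti⁴⁺ < Sc³⁺ (isoelectronic, higher Z=22 is smaller); Sc³⁺ < La³⁺ (same group, 2 shells fewer); La³⁺ < Ba²⁺ (isoelectronic, higher Z=57 is smaller); Ba²⁺ < Cs⁺ (both 54 e⁻, Z=56>55).
Ordering all of them (including Ba²⁺) by radius gives Ti⁴⁺ < Sc³⁺ < La³⁺ < Ba²⁺ < Cs⁺. So 3 are smaller.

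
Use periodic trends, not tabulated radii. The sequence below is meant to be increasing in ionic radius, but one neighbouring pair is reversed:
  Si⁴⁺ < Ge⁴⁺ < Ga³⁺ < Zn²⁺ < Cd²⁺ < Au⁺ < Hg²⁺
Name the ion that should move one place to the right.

The pair Au⁺, Hg²⁺ is the wrong way round — Hg²⁺ and Au⁺ share 78 electrons; the higher nuclear charge on Hg (Z=80) contracts it more, so Hg²⁺ < Au⁺. All other adjacent pairs agree with periodic trends, so Au⁺ is the misplaced ion.

Au⁺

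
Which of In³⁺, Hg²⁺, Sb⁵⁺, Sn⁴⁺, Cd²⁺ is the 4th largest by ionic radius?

Sn⁴⁺

Work out protons and electrons: Sb⁵⁺ has 46 e⁻ (Z=51), Sn⁴⁺ has 46 e⁻ (Z=50), In³⁺ has 46 e⁻ (Z=49), Cd²⁺ has 46 e⁻ (Z=48), Hg²⁺ has 78 e⁻ (Z=80). Sb⁵⁺ < Sn⁴⁺ (both 46 e⁻, Z=51>50); Sn⁴⁺ < In³⁺ (isoelectronic, higher Z=50 is smaller); In³⁺ < Cd²⁺ (both 46 e⁻, Z=49>48); Cd²⁺ < Hg²⁺ (same group, 1 shell fewer).
Full ascending order: Sb⁵⁺ < Sn⁴⁺ < In³⁺ < Cd²⁺ < Hg²⁺. Counting from the largest, position 4 is Sn⁴⁺.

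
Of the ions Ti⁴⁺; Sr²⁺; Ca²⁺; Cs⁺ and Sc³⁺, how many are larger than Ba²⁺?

1

Work out protons and electrons: Ti⁴⁺ (Z=22, 18 e⁻), Sc³⁺ (Z=21, 18 e⁻), Ca²⁺ (Z=20, 18 e⁻), Sr²⁺ (Z=38, 36 e⁻), Ba²⁺ (Z=56, 54 e⁻), Cs⁺ (Z=55, 54 e⁻). Ti⁴⁺ < Sc³⁺ (isoelectronic, higher Z=22 is smaller); Sc³⁺ < Ca²⁺ (both 18 e⁻, Z=21>20); Ca²⁺ < Sr²⁺ (same group, period 4 vs 5); Sr²⁺ < Ba²⁺ (same group, 1 shell fewer); Ba²⁺ < Cs⁺ (isoelectronic, higher Z=56 is smaller).
Overall: Ti⁴⁺ < Sc³⁺ < Ca²⁺ < Sr²⁺ < Ba²⁺ < Cs⁺. Ba²⁺ has 4 below it and 1 above. Count: 1.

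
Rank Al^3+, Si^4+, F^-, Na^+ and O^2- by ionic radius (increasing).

Si^4+ < Al^3+ < Na^+ < F^- < O^2-

These species are isoelectronic with 10 electrons. The only difference is the number of protons: Si^4+ (Z=14), Al^3+ (Z=13), Na^+ (Z=11), F^- (Z=9), O^2- (Z=8). The strongest nuclear pull (Si^4+) gives the smallest ion.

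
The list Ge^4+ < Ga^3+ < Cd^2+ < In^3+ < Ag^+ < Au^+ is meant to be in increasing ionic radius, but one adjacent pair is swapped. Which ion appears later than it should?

Scanning neighbour by neighbour, only Cd^2+/In^3+ violates a trend: both have 46 electrons but Z(In)=49 > Z(Cd)=48, so In^3+ should be the smaller of the two. That makes In^3+ the one sitting a position late relative to where it belongs.

In^3+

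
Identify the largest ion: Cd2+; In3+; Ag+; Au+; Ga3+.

First list Z and electron count for each: Ga3+ has 28 e⁻ (Z=31), In3+ has 46 e⁻ (Z=49), Cd2+ has 46 e⁻ (Z=48), Ag+ has 46 e⁻ (Z=47), Au+ has 78 e⁻ (Z=79). Ga3+ < In3+ (same group, 1 shell fewer); In3+ < Cd2+ (isoelectronic, higher Z=49 is smaller); Cd2+ < Ag+ (isoelectronic, higher Z=48 is smaller); Ag+ < Au+ (same group, period 5 vs 6).

Au+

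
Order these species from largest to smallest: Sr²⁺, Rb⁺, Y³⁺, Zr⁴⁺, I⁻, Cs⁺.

I⁻ > Cs⁺ > Rb⁺ > Sr²⁺ > Y³⁺ > Zr⁴⁺

Tabulating Z and e⁻: Zr⁴⁺ has 36 e⁻ (Z=40), Y³⁺ has 36 e⁻ (Z=39), Sr²⁺ has 36 e⁻ (Z=38), Rb⁺ has 36 e⁻ (Z=37), Cs⁺ has 54 e⁻ (Z=55), I⁻ has 54 e⁻ (Z=53). Zr⁴⁺ < Y³⁺ (isoelectronic, higher Z=40 is smaller); Y³⁺ < Sr²⁺ (isoelectronic, higher Z=39 is smaller); Sr²⁺ < Rb⁺ (isoelectronic, higher Z=38 is smaller); Rb⁺ < Cs⁺ (same group, period 5 vs 6); Cs⁺ < I⁻ (isoelectronic, higher Z=55 is smaller).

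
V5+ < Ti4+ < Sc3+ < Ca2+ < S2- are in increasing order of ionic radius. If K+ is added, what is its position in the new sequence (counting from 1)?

Isoelectronic series (18 e⁻ each). Size is set by nuclear charge: more protons means a smaller ion. V5+ (Z=23), Ti4+ (Z=22), Sc3+ (Z=21), Ca2+ (Z=20), K+ (Z=19), S2- (Z=16).
The complete sequence is V5+ < Ti4+ < Sc3+ < Ca2+ < K+ < S2-. K+ sits at position 5.

5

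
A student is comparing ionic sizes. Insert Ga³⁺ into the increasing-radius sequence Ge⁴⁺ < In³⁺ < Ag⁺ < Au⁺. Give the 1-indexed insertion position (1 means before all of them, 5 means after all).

2

First list Z and electron count for each: Ge⁴⁺ has 28 e⁻ (Z=32), Ga³⁺ has 28 e⁻ (Z=31), In³⁺ has 46 e⁻ (Z=49), Ag⁺ has 46 e⁻ (Z=47), Au⁺ has 78 e⁻ (Z=79). Ge⁴⁺ < Ga³⁺ (isoelectronic, higher Z=32 is smaller); Ga³⁺ < In³⁺ (same group, period 4 vs 5); In³⁺ < Ag⁺ (isoelectronic, higher Z=49 is smaller); Ag⁺ < Au⁺ (same group, 1 shell fewer).
The complete sequence is Ge⁴⁺ < Ga³⁺ < In³⁺ < Ag⁺ < Au⁺. Ga³⁺ sits at position 2.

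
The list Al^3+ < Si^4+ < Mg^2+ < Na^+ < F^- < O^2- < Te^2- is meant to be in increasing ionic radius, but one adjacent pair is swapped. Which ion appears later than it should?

The pair Al^3+, Si^4+ is the wrong way round — both have 10 electrons but Z(Si)=14 > Z(Al)=13, so Si^4+ should be the smaller of the two. All other adjacent pairs agree with periodic trends, so Si^4+ is the misplaced ion.

Si^4+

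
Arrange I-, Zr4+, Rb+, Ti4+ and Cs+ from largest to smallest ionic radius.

Work out protons and electrons: Ti4+ (Z=22, 18 e⁻), Zr4+ (Z=40, 36 e⁻), Rb+ (Z=37, 36 e⁻), Cs+ (Z=55, 54 e⁻), I- (Z=53, 54 e⁻). Ti4+ < Zr4+ (same group, period 4 vs 5); Zr4+ < Rb+ (isoelectronic, higher Z=40 is smaller); Rb+ < Cs+ (same group, 1 shell fewer); Cs+ < I- (isoelectronic, higher Z=55 is smaller).

I- > Cs+ > Rb+ > Zr4+ > Ti4+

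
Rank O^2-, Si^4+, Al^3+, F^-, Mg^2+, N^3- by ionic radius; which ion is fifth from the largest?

Each ion has 10 electrons. The ranking follows nuclear charge in reverse — greater Z gives a smaller radius. Si^4+ (Z=14), Al^3+ (Z=13), Mg^2+ (Z=12), F^- (Z=9), O^2- (Z=8), N^3- (Z=7).
That gives Si^4+ < Al^3+ < Mg^2+ < F^- < O^2- < N^3-. From the largest end, number 5 is Al^3+.

Al^3+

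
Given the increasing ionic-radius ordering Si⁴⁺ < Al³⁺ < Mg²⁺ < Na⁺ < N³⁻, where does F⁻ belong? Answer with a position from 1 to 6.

Isoelectronic series (10 e⁻ each). Size is set by nuclear charge: more protons means a smaller ion. Si⁴⁺ (Z=14), Al³⁺ (Z=13), Mg²⁺ (Z=12), Na⁺ (Z=11), F⁻ (Z=9), N³⁻ (Z=7).
Putting F⁻ in gives Si⁴⁺ < Al³⁺ < Mg²⁺ < Na⁺ < F⁻ < N³⁻; it lands at slot 5.

5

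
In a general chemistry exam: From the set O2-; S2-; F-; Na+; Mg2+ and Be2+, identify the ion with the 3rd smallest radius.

Be2+ has 2 e⁻ (Z=4), Mg2+ has 10 e⁻ (Z=12), Na+ has 10 e⁻ (Z=11), F- has 10 e⁻ (Z=9), O2- has 10 e⁻ (Z=8), S2- has 18 e⁻ (Z=16). Be2+ < Mg2+ (same group, period 2 vs 3); Mg2+ < Na+ (isoelectronic, higher Z=12 is smaller); Na+ < F- (both 10 e⁻, Z=11>9); F- < O2- (both 10 e⁻, Z=9>8); O2- < S2- (same group, period 2 vs 3).
That gives Be2+ < Mg2+ < Na+ < F- < O2- < S2-. From the smallest end, number 3 is Na+.

Na+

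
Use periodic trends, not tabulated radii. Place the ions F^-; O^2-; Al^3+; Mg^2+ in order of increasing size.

Al^3+ < Mg^2+ < F^- < O^2-

Each ion has 10 electrons. The ranking follows nuclear charge in reverse — greater Z gives a smaller radius. Al^3+ (Z=13), Mg^2+ (Z=12), F^- (Z=9), O^2- (Z=8).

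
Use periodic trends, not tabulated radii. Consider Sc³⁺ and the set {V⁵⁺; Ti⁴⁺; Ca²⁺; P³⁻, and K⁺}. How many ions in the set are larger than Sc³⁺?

3

These species are isoelectronic with 18 electrons. The only difference is the number of protons: V⁵⁺ (Z=23), Ti⁴⁺ (Z=22), Sc³⁺ (Z=21), Ca²⁺ (Z=20), K⁺ (Z=19), P³⁻ (Z=15). The strongest nuclear pull (V⁵⁺) gives the smallest ion.
Placing each against Sc³⁺: smaller — V⁵⁺, Ti⁴⁺; larger — Ca²⁺, K⁺, P³⁻. Count: 3.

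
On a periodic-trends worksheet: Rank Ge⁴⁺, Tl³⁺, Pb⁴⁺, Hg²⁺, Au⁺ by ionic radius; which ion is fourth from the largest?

Pb⁴⁺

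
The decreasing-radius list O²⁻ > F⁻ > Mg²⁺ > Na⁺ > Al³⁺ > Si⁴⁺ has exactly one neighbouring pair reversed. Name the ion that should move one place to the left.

Na⁺

The pair Mg²⁺, Na⁺ is the wrong way round — they are isoelectronic (10 e⁻) and Mg has more protons than Na (12 vs 11), making Mg²⁺ smaller. All other adjacent pairs agree with periodic trends, so Na⁺ is the misplaced ion.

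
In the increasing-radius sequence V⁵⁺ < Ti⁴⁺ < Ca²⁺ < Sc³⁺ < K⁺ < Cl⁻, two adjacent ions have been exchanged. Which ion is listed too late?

Sc³⁺

Compare adjacent ions: Sc³⁺ and Ca²⁺ share 18 electrons; the higher nuclear charge on Sc (Z=21) contracts it more, so Sc³⁺ < Ca²⁺ — yet in this increasing list Ca²⁺ sits before Sc³⁺. Nothing else is reversed, so Sc³⁺ should move one place to the left.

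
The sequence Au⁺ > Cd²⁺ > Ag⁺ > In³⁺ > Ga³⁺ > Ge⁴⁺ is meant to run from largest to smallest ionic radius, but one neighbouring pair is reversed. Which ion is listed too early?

Cd²⁺

Compare adjacent ions: Cd²⁺ and Ag⁺ share 46 electrons; the higher nuclear charge on Cd (Z=48) contracts it more, so Cd²⁺ < Ag⁺ — yet in this decreasing list Cd²⁺ sits before Ag⁺. Nothing else is reversed, so Cd²⁺ should move one place to the right.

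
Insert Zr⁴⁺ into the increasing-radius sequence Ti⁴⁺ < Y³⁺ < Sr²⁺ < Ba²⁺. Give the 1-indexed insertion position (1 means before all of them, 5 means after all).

Electron counts and nuclear charges: Ti⁴⁺ has 18 e⁻ (Z=22), Zr⁴⁺ has 36 e⁻ (Z=40), Y³⁺ has 36 e⁻ (Z=39), Sr²⁺ has 36 e⁻ (Z=38), Ba²⁺ has 54 e⁻ (Z=56). Ti⁴⁺ < Zr⁴⁺ (same group, period 4 vs 5); Zr⁴⁺ < Y³⁺ (isoelectronic, higher Z=40 is smaller); Y³⁺ < Sr²⁺ (both 36 e⁻, Z=39>38); Sr²⁺ < Ba²⁺ (same group, period 5 vs 6).
The complete sequence is Ti⁴⁺ < Zr⁴⁺ < Y³⁺ < Sr²⁺ < Ba²⁺. Zr⁴⁺ sits at position 2.

2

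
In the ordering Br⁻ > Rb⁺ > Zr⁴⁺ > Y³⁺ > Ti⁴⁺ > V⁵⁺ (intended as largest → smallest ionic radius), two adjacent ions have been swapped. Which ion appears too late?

Y³⁺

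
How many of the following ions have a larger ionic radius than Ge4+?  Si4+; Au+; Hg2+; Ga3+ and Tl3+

4

First list Z and electron count for each: Si4+: 10 e⁻, Z=14, Ge4+: 28 e⁻, Z=32, Ga3+: 28 e⁻, Z=31, Tl3+: 78 e⁻, Z=81, Hg2+: 78 e⁻, Z=80, Au+: 78 e⁻, Z=79. Si4+ < Ge4+ (same group, 1 shell fewer); Ge4+ < Ga3+ (both 28 e⁻, Z=32>31); Ga3+ < Tl3+ (same group, 2 shells fewer); Tl3+ < Hg2+ (isoelectronic, higher Z=81 is smaller); Hg2+ < Au+ (both 78 e⁻, Z=80>79).
Placing each against Ge4+: smaller — Si4+; larger — Ga3+, Tl3+, Hg2+, Au+. Count: 4.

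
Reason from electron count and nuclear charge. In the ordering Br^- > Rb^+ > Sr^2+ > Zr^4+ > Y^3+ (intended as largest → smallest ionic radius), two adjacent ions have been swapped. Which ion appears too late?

The pair Zr^4+, Y^3+ is the wrong way round — they are isoelectronic (36 e⁻) and Zr has more protons than Y (40 vs 39), making Zr^4+ smaller. All other adjacent pairs agree with periodic trends, so Y^3+ is the misplaced ion.

Y^3+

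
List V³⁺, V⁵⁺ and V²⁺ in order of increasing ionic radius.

Same element, different charge: the more highly charged cation has fewer electrons and a greater effective nuclear charge per electron, making V⁵⁺ the smallest.

V⁵⁺ < V³⁺ < V²⁺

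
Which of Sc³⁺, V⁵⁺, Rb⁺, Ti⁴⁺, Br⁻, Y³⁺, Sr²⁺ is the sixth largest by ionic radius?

First list Z and electron count for each: V⁵⁺ (Z=23, 18 e⁻), Ti⁴⁺ (Z=22, 18 e⁻), Sc³⁺ (Z=21, 18 e⁻), Y³⁺ (Z=39, 36 e⁻), Sr²⁺ (Z=38, 36 e⁻), Rb⁺ (Z=37, 36 e⁻), Br⁻ (Z=35, 36 e⁻). V⁵⁺ < Ti⁴⁺ (both 18 e⁻, Z=23>22); Ti⁴⁺ < Sc³⁺ (both 18 e⁻, Z=22>21); Sc³⁺ < Y³⁺ (same group, 1 shell fewer); Y³⁺ < Sr²⁺ (isoelectronic, higher Z=39 is smaller); Sr²⁺ < Rb⁺ (isoelectronic, higher Z=38 is smaller); Rb⁺ < Br⁻ (both 36 e⁻, Z=37>35).
That gives V⁵⁺ < Ti⁴⁺ < Sc³⁺ < Y³⁺ < Sr²⁺ < Rb⁺ < Br⁻. From the largest end, number 6 is Ti⁴⁺.

Ti⁴⁺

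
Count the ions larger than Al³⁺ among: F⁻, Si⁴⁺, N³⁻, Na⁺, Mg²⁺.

4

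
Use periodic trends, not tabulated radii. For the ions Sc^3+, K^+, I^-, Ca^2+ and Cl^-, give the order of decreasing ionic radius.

I^- > Cl^- > K^+ > Ca^2+ > Sc^3+

Work out protons and electrons: Sc^3+ (Z=21, 18 e⁻), Ca^2+ (Z=20, 18 e⁻), K^+ (Z=19, 18 e⁻), Cl^- (Z=17, 18 e⁻), I^- (Z=53, 54 e⁻). Sc^3+ < Ca^2+ (isoelectronic, higher Z=21 is smaller); Ca^2+ < K^+ (both 18 e⁻, Z=20>19); K^+ < Cl^- (both 18 e⁻, Z=19>17); Cl^- < I^- (same group, 2 shells fewer).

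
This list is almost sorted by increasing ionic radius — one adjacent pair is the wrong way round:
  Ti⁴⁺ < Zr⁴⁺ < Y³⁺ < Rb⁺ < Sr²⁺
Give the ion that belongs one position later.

The pair Rb⁺, Sr²⁺ is the wrong way round — they are isoelectronic (36 e⁻) and Sr has more protons than Rb (38 vs 37), making Sr²⁺ smaller. All other adjacent pairs agree with periodic trends, so Rb⁺ is the misplaced ion.

Rb⁺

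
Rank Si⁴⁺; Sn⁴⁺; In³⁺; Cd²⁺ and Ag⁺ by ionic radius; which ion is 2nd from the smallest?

Sn⁴⁺

Tabulating Z and e⁻: Si⁴⁺ has 10 e⁻ (Z=14), Sn⁴⁺ has 46 e⁻ (Z=50), In³⁺ has 46 e⁻ (Z=49), Cd²⁺ has 46 e⁻ (Z=48), Ag⁺ has 46 e⁻ (Z=47). Si⁴⁺ < Sn⁴⁺ (same group, 2 shells fewer); Sn⁴⁺ < In³⁺ (both 46 e⁻, Z=50>49); In³⁺ < Cd²⁺ (both 46 e⁻, Z=49>48); Cd²⁺ < Ag⁺ (both 46 e⁻, Z=48>47).
Full ascending order: Si⁴⁺ < Sn⁴⁺ < In³⁺ < Cd²⁺ < Ag⁺. Counting from the smallest, position 2 is Sn⁴⁺.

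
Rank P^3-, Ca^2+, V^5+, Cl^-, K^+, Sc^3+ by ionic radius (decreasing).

P^3- > Cl^- > K^+ > Ca^2+ > Sc^3+ > V^5+

Isoelectronic series (18 e⁻ each). Size is set by nuclear charge: more protons means a smaller ion. V^5+ (Z=23), Sc^3+ (Z=21), Ca^2+ (Z=20), K^+ (Z=19), Cl^- (Z=17), P^3- (Z=15).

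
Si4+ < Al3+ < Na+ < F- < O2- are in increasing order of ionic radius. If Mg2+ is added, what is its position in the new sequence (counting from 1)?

3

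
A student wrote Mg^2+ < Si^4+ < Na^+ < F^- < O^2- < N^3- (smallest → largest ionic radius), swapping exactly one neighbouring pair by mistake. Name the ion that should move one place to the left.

Si^4+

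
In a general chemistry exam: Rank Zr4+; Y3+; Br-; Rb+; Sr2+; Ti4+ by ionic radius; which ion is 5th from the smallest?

Rb+

Ti4+: 18 e⁻, Z=22, Zr4+: 36 e⁻, Z=40, Y3+: 36 e⁻, Z=39, Sr2+: 36 e⁻, Z=38, Rb+: 36 e⁻, Z=37, Br-: 36 e⁻, Z=35. Ti4+ < Zr4+ (same group, 1 shell fewer); Zr4+ < Y3+ (isoelectronic, higher Z=40 is smaller); Y3+ < Sr2+ (both 36 e⁻, Z=39>38); Sr2+ < Rb+ (both 36 e⁻, Z=38>37); Rb+ < Br- (isoelectronic, higher Z=37 is smaller).
So the order is Ti4+ < Zr4+ < Y3+ < Sr2+ < Rb+ < Br-; the 5th-smallest ion is Rb+.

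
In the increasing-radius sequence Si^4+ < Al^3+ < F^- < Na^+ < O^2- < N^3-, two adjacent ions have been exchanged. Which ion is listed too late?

Scanning neighbour by neighbour, only F^-/Na^+ violates a trend: both have 10 electrons but Z(Na)=11 > Z(F)=9, so Na^+ should be the smaller of the two. That makes Na^+ the one sitting a position late relative to where it belongs.

Na^+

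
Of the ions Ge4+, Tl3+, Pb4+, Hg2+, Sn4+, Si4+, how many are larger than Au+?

Electron counts and nuclear charges: Si4+ (Z=14, 10 e⁻), Ge4+ (Z=32, 28 e⁻), Sn4+ (Z=50, 46 e⁻), Pb4+ (Z=82, 78 e⁻), Tl3+ (Z=81, 78 e⁻), Hg2+ (Z=80, 78 e⁻), Au+ (Z=79, 78 e⁻). Si4+ < Ge4+ (same group, 1 shell fewer); Ge4+ < Sn4+ (same group, 1 shell fewer); Sn4+ < Pb4+ (same group, period 5 vs 6); Pb4+ < Tl3+ (isoelectronic, higher Z=82 is smaller); Tl3+ < Hg2+ (isoelectronic, higher Z=81 is smaller); Hg2+ < Au+ (isoelectronic, higher Z=80 is smaller).
Relative to Au+, the ions that are larger are none. That's 0.

0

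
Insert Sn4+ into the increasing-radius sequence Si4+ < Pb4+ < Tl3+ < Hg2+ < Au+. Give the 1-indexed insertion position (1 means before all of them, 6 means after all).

Si4+: 10 e⁻, Z=14, Sn4+: 46 e⁻, Z=50, Pb4+: 78 e⁻, Z=82, Tl3+: 78 e⁻, Z=81, Hg2+: 78 e⁻, Z=80, Au+: 78 e⁻, Z=79. Si4+ < Sn4+ (same group, period 3 vs 5); Sn4+ < Pb4+ (same group, period 5 vs 6); Pb4+ < Tl3+ (both 78 e⁻, Z=82>81); Tl3+ < Hg2+ (both 78 e⁻, Z=81>80); Hg2+ < Au+ (both 78 e⁻, Z=80>79).
With Sn4+ included the full order is Si4+ < Sn4+ < Pb4+ < Tl3+ < Hg2+ < Au+, so it takes position 2.

2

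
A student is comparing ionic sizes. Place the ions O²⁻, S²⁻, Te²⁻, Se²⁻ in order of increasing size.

O²⁻ < S²⁻ < Se²⁻ < Te²⁻

Same group, same charge. Going down the group adds an extra shell of electrons, so the ion gets larger: O²⁻ is highest in the group and smallest.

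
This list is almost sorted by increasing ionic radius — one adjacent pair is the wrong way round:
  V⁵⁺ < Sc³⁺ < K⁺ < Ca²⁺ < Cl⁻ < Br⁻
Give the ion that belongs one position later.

K⁺

The pair K⁺, Ca²⁺ is the wrong way round — Ca²⁺ and K⁺ share 18 electrons; the higher nuclear charge on Ca (Z=20) contracts it more, so Ca²⁺ < K⁺. All other adjacent pairs agree with periodic trends, so K⁺ is the misplaced ion.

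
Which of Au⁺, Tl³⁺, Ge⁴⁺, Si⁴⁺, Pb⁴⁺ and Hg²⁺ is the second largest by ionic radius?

Hg²⁺

Electron counts and nuclear charges: Si⁴⁺ (Z=14, 10 e⁻), Ge⁴⁺ (Z=32, 28 e⁻), Pb⁴⁺ (Z=82, 78 e⁻), Tl³⁺ (Z=81, 78 e⁻), Hg²⁺ (Z=80, 78 e⁻), Au⁺ (Z=79, 78 e⁻). Si⁴⁺ < Ge⁴⁺ (same group, 1 shell fewer); Ge⁴⁺ < Pb⁴⁺ (same group, period 4 vs 6); Pb⁴⁺ < Tl³⁺ (isoelectronic, higher Z=82 is smaller); Tl³⁺ < Hg²⁺ (isoelectronic, higher Z=81 is smaller); Hg²⁺ < Au⁺ (both 78 e⁻, Z=80>79).
That gives Si⁴⁺ < Ge⁴⁺ < Pb⁴⁺ < Tl³⁺ < Hg²⁺ < Au⁺. From the largest end, number 2 is Hg²⁺.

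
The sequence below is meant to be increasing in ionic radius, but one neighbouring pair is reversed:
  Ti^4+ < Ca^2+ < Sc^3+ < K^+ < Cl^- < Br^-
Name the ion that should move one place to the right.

Ca^2+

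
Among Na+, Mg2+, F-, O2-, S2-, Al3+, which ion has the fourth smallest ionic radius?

F-

Work out protons and electrons: Al3+ (Z=13, 10 e⁻), Mg2+ (Z=12, 10 e⁻), Na+ (Z=11, 10 e⁻), F- (Z=9, 10 e⁻), O2- (Z=8, 10 e⁻), S2- (Z=16, 18 e⁻). Al3+ < Mg2+ (both 10 e⁻, Z=13>12); Mg2+ < Na+ (both 10 e⁻, Z=12>11); Na+ < F- (isoelectronic, higher Z=11 is smaller); F- < O2- (isoelectronic, higher Z=9 is smaller); O2- < S2- (same group, period 2 vs 3).
So the order is Al3+ < Mg2+ < Na+ < F- < O2- < S2-; the 4th-smallest ion is F-.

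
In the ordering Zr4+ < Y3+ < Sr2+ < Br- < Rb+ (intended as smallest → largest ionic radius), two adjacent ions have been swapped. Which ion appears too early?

Compare adjacent ions: they are isoelectronic (36 e⁻) and Rb has more protons than Br (37 vs 35), making Rb+ smaller — yet in this increasing list Br- sits before Rb+. Nothing else is reversed, so Br- should move one place to the right.

Br-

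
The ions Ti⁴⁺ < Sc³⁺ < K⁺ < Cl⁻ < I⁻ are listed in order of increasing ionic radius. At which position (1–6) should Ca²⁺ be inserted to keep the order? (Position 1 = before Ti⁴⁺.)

3

Work out protons and electrons: Ti⁴⁺ (Z=22, 18 e⁻), Sc³⁺ (Z=21, 18 e⁻), Ca²⁺ (Z=20, 18 e⁻), K⁺ (Z=19, 18 e⁻), Cl⁻ (Z=17, 18 e⁻), I⁻ (Z=53, 54 e⁻). Ti⁴⁺ < Sc³⁺ (both 18 e⁻, Z=22>21); Sc³⁺ < Ca²⁺ (both 18 e⁻, Z=21>20); Ca²⁺ < K⁺ (isoelectronic, higher Z=20 is smaller); K⁺ < Cl⁻ (isoelectronic, higher Z=19 is smaller); Cl⁻ < I⁻ (same group, period 3 vs 5).
The complete sequence is Ti⁴⁺ < Sc³⁺ < Ca²⁺ < K⁺ < Cl⁻ < I⁻. Ca²⁺ sits at position 3.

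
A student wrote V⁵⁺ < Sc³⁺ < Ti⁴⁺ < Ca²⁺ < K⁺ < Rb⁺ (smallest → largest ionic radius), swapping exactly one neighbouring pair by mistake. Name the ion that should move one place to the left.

Ti⁴⁺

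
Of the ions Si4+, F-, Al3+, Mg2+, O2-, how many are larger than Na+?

2

Isoelectronic series (10 e⁻ each). Size is set by nuclear charge: more protons means a smaller ion. Si4+ (Z=14), Al3+ (Z=13), Mg2+ (Z=12), Na+ (Z=11), F- (Z=9), O2- (Z=8).
Overall: Si4+ < Al3+ < Mg2+ < Na+ < F- < O2-. Na+ has 3 below it and 2 above. So 2 are larger.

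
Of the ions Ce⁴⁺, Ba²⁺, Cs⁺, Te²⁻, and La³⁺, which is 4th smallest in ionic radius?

These species are isoelectronic with 54 electrons. The only difference is the number of protons: Ce⁴⁺ (Z=58), La³⁺ (Z=57), Ba²⁺ (Z=56), Cs⁺ (Z=55), Te²⁻ (Z=52). The strongest nuclear pull (Ce⁴⁺) gives the smallest ion.
Ordering: Ce⁴⁺ < La³⁺ < Ba²⁺ < Cs⁺ < Te²⁻. The 4th smallest is Cs⁺.

Cs⁺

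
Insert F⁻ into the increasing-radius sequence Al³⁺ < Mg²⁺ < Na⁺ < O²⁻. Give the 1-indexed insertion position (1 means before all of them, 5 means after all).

4

Isoelectronic series (10 e⁻ each). Size is set by nuclear charge: more protons means a smaller ion. Al³⁺ (Z=13), Mg²⁺ (Z=12), Na⁺ (Z=11), F⁻ (Z=9), O²⁻ (Z=8).
Putting F⁻ in gives Al³⁺ < Mg²⁺ < Na⁺ < F⁻ < O²⁻; it lands at slot 4.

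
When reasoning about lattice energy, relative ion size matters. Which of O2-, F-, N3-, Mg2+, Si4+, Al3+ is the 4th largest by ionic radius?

Mg2+

All of these have 10 electrons (isoelectronic). With the same electron cloud, the ion with the most protons pulls it in tightest. Nuclear charges: Si4+ (Z=14), Al3+ (Z=13), Mg2+ (Z=12), F- (Z=9), O2- (Z=8), N3- (Z=7). Highest Z is smallest.
Full ascending order: Si4+ < Al3+ < Mg2+ < F- < O2- < N3-. Counting from the largest, position 4 is Mg2+.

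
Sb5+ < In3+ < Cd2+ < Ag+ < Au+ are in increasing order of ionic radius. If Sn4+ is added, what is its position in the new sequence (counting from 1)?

2

First list Z and electron count for each: Sb5+ (Z=51, 46 e⁻), Sn4+ (Z=50, 46 e⁻), In3+ (Z=49, 46 e⁻), Cd2+ (Z=48, 46 e⁻), Ag+ (Z=47, 46 e⁻), Au+ (Z=79, 78 e⁻). Sb5+ < Sn4+ (isoelectronic, higher Z=51 is smaller); Sn4+ < In3+ (both 46 e⁻, Z=50>49); In3+ < Cd2+ (isoelectronic, higher Z=49 is smaller); Cd2+ < Ag+ (isoelectronic, higher Z=48 is smaller); Ag+ < Au+ (same group, period 5 vs 6).
Merged order: Sb5+ < Sn4+ < In3+ < Cd2+ < Ag+ < Au+ — Sn4+ is number 2.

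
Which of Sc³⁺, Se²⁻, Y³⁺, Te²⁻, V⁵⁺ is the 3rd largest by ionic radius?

Y³⁺

First list Z and electron count for each: V⁵⁺ (Z=23, 18 e⁻), Sc³⁺ (Z=21, 18 e⁻), Y³⁺ (Z=39, 36 e⁻), Se²⁻ (Z=34, 36 e⁻), Te²⁻ (Z=52, 54 e⁻). V⁵⁺ < Sc³⁺ (both 18 e⁻, Z=23>21); Sc³⁺ < Y³⁺ (same group, 1 shell fewer); Y³⁺ < Se²⁻ (both 36 e⁻, Z=39>34); Se²⁻ < Te²⁻ (same group, 1 shell fewer).
So the order is V⁵⁺ < Sc³⁺ < Y³⁺ < Se²⁻ < Te²⁻; the 3rd-largest ion is Y³⁺.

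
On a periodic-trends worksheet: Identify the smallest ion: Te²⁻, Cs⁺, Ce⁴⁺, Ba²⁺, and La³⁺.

Ce⁴⁺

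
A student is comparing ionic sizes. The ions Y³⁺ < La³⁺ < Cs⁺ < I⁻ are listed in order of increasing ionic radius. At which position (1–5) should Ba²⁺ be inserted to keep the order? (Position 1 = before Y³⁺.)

3

Electron counts and nuclear charges: Y³⁺: 36 e⁻, Z=39, La³⁺: 54 e⁻, Z=57, Ba²⁺: 54 e⁻, Z=56, Cs⁺: 54 e⁻, Z=55, I⁻: 54 e⁻, Z=53. Y³⁺ < La³⁺ (same group, 1 shell fewer); La³⁺ < Ba²⁺ (isoelectronic, higher Z=57 is smaller); Ba²⁺ < Cs⁺ (isoelectronic, higher Z=56 is smaller); Cs⁺ < I⁻ (isoelectronic, higher Z=55 is smaller).
With Ba²⁺ included the full order is Y³⁺ < La³⁺ < Ba²⁺ < Cs⁺ < I⁻, so it takes position 3.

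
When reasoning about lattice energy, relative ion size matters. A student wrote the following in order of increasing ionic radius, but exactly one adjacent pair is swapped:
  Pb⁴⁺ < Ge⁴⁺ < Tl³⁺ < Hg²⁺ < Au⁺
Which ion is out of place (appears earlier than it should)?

Compare adjacent ions: same group and charge — period 4 sits above period 6, so Ge⁴⁺ is smaller — yet in this increasing list Pb⁴⁺ sits before Ge⁴⁺. Nothing else is reversed, so Pb⁴⁺ should move one place to the right.

Pb⁴⁺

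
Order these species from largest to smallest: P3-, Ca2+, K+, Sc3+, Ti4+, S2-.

P3- > S2- > K+ > Ca2+ > Sc3+ > Ti4+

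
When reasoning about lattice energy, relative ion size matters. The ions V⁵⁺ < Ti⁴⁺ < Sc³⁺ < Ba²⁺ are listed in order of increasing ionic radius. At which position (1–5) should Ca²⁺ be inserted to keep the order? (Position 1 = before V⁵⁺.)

4

Tabulating Z and e⁻: V⁵⁺ (Z=23, 18 e⁻), Ti⁴⁺ (Z=22, 18 e⁻), Sc³⁺ (Z=21, 18 e⁻), Ca²⁺ (Z=20, 18 e⁻), Ba²⁺ (Z=56, 54 e⁻). V⁵⁺ < Ti⁴⁺ (isoelectronic, higher Z=23 is smaller); Ti⁴⁺ < Sc³⁺ (isoelectronic, higher Z=22 is smaller); Sc³⁺ < Ca²⁺ (both 18 e⁻, Z=21>20); Ca²⁺ < Ba²⁺ (same group, 2 shells fewer).
Putting Ca²⁺ in gives V⁵⁺ < Ti⁴⁺ < Sc³⁺ < Ca²⁺ < Ba²⁺; it lands at slot 4.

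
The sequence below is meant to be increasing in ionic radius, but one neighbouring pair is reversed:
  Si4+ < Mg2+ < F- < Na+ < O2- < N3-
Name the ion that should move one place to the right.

Check each adjacent pair. F- and Na+ are reversed: both have 10 electrons but Z(Na)=11 > Z(F)=9, so Na+ should be the smaller of the two. No other neighbouring pair contradicts the periodic trends, so F- is the ion listed too early.

F-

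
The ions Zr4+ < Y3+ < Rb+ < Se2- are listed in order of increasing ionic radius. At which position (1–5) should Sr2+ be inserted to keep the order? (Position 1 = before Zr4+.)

These species are isoelectronic with 36 electrons. The only difference is the number of protons: Zr4+ (Z=40), Y3+ (Z=39), Sr2+ (Z=38), Rb+ (Z=37), Se2- (Z=34). The strongest nuclear pull (Zr4+) gives the smallest ion.
With Sr2+ included the full order is Zr4+ < Y3+ < Sr2+ < Rb+ < Se2-, so it takes position 3.

3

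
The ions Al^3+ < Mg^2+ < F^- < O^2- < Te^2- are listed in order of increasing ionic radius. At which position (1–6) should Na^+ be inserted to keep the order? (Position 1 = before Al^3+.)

Tabulating Z and e⁻: Al^3+ has 10 e⁻ (Z=13), Mg^2+ has 10 e⁻ (Z=12), Na^+ has 10 e⁻ (Z=11), F^- has 10 e⁻ (Z=9), O^2- has 10 e⁻ (Z=8), Te^2- has 54 e⁻ (Z=52). Al^3+ < Mg^2+ (isoelectronic, higher Z=13 is smaller); Mg^2+ < Na^+ (both 10 e⁻, Z=12>11); Na^+ < F^- (isoelectronic, higher Z=11 is smaller); F^- < O^2- (isoelectronic, higher Z=9 is smaller); O^2- < Te^2- (same group, 3 shells fewer).
Putting Na^+ in gives Al^3+ < Mg^2+ < Na^+ < F^- < O^2- < Te^2-; it lands at slot 3.

3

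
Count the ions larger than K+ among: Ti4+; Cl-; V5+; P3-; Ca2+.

Isoelectronic series (18 e⁻ each). Size is set by nuclear charge: more protons means a smaller ion. V5+ (Z=23), Ti4+ (Z=22), Ca2+ (Z=20), K+ (Z=19), Cl- (Z=17), P3- (Z=15).
Placing each against K+: smaller — V5+, Ti4+, Ca2+; larger — Cl-, P3-. So 2 are larger.

2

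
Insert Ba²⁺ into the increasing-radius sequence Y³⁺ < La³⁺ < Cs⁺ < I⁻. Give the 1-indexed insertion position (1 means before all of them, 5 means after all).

Y³⁺ (Z=39, 36 e⁻), La³⁺ (Z=57, 54 e⁻), Ba²⁺ (Z=56, 54 e⁻), Cs⁺ (Z=55, 54 e⁻), I⁻ (Z=53, 54 e⁻). Y³⁺ < La³⁺ (same group, 1 shell fewer); La³⁺ < Ba²⁺ (both 54 e⁻, Z=57>56); Ba²⁺ < Cs⁺ (isoelectronic, higher Z=56 is smaller); Cs⁺ < I⁻ (both 54 e⁻, Z=55>53).
The complete sequence is Y³⁺ < La³⁺ < Ba²⁺ < Cs⁺ < I⁻. Ba²⁺ sits at position 3.

3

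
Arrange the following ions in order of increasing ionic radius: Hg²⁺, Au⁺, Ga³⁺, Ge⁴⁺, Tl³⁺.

Tabulating Z and e⁻: Ge⁴⁺ has 28 e⁻ (Z=32), Ga³⁺ has 28 e⁻ (Z=31), Tl³⁺ has 78 e⁻ (Z=81), Hg²⁺ has 78 e⁻ (Z=80), Au⁺ has 78 e⁻ (Z=79). Ge⁴⁺ < Ga³⁺ (isoelectronic, higher Z=32 is smaller); Ga³⁺ < Tl³⁺ (same group, period 4 vs 6); Tl³⁺ < Hg²⁺ (both 78 e⁻, Z=81>80); Hg²⁺ < Au⁺ (both 78 e⁻, Z=80>79).

Ge⁴⁺ < Ga³⁺ < Tl³⁺ < Hg²⁺ < Au⁺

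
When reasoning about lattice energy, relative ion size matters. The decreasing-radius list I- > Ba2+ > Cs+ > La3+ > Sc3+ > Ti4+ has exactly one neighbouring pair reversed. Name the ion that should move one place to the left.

The pair Ba2+, Cs+ is the wrong way round — they are isoelectronic (54 e⁻) and Ba has more protons than Cs (56 vs 55), making Ba2+ smaller. All other adjacent pairs agree with periodic trends, so Cs+ is the misplaced ion.

Cs+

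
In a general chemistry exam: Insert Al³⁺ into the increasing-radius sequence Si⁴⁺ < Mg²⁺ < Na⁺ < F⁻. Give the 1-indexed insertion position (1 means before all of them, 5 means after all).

Each ion has 10 electrons. The ranking follows nuclear charge in reverse — greater Z gives a smaller radius. Si⁴⁺ (Z=14), Al³⁺ (Z=13), Mg²⁺ (Z=12), Na⁺ (Z=11), F⁻ (Z=9).
The complete sequence is Si⁴⁺ < Al³⁺ < Mg²⁺ < Na⁺ < F⁻. Al³⁺ sits at position 2.

2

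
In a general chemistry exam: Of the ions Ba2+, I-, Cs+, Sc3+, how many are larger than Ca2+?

Electron counts and nuclear charges: Sc3+: 18 e⁻, Z=21, Ca2+: 18 e⁻, Z=20, Ba2+: 54 e⁻, Z=56, Cs+: 54 e⁻, Z=55, I-: 54 e⁻, Z=53. Sc3+ < Ca2+ (isoelectronic, higher Z=21 is smaller); Ca2+ < Ba2+ (same group, period 4 vs 6); Ba2+ < Cs+ (both 54 e⁻, Z=56>55); Cs+ < I- (both 54 e⁻, Z=55>53).
Overall: Sc3+ < Ca2+ < Ba2+ < Cs+ < I-. Ca2+ has 1 below it and 3 above. So 3 are larger.

3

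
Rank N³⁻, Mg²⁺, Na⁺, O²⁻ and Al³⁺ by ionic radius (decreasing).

All of these have 10 electrons (isoelectronic). With the same electron cloud, the ion with the most protons pulls it in tightest. Nuclear charges: Al³⁺ (Z=13), Mg²⁺ (Z=12), Na⁺ (Z=11), O²⁻ (Z=8), N³⁻ (Z=7). Highest Z is smallest.

N³⁻ > O²⁻ > Na⁺ > Mg²⁺ > Al³⁺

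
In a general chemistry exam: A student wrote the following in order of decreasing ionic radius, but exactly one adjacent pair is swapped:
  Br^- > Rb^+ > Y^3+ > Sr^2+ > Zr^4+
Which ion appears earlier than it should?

Y^3+

Compare adjacent ions: Y^3+ and Sr^2+ share 36 electrons; the higher nuclear charge on Y (Z=39) contracts it more, so Y^3+ < Sr^2+ — yet in this decreasing list Y^3+ sits before Sr^2+. Nothing else is reversed, so Y^3+ should move one place to the right.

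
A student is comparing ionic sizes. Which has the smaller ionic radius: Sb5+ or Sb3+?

For a single element, ionic radius drops as positive charge rises — Sb5+ < Sb3+.

Sb5+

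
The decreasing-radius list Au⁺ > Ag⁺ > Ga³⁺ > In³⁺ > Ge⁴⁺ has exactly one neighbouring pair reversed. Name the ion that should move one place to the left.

In³⁺

The pair Ga³⁺, In³⁺ is the wrong way round — both in group 13 with the same charge; Ga³⁺ (period 4) has the smaller radius. All other adjacent pairs agree with periodic trends, so In³⁺ is the misplaced ion.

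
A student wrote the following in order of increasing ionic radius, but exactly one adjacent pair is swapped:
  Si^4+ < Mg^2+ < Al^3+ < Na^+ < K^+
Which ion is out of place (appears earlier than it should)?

Scanning neighbour by neighbour, only Mg^2+/Al^3+ violates a trend: Al^3+ and Mg^2+ share 10 electrons; the higher nuclear charge on Al (Z=13) contracts it more, so Al^3+ < Mg^2+. That makes Mg^2+ the one sitting a position early relative to where it belongs.

Mg^2+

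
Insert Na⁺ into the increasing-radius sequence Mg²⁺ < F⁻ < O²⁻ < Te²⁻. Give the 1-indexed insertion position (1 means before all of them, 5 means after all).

Work out protons and electrons: Mg²⁺: 10 e⁻, Z=12, Na⁺: 10 e⁻, Z=11, F⁻: 10 e⁻, Z=9, O²⁻: 10 e⁻, Z=8, Te²⁻: 54 e⁻, Z=52. Mg²⁺ < Na⁺ (both 10 e⁻, Z=12>11); Na⁺ < F⁻ (isoelectronic, higher Z=11 is smaller); F⁻ < O²⁻ (isoelectronic, higher Z=9 is smaller); O²⁻ < Te²⁻ (same group, 3 shells fewer).
Merged order: Mg²⁺ < Na⁺ < F⁻ < O²⁻ < Te²⁻ — Na⁺ is number 2.

2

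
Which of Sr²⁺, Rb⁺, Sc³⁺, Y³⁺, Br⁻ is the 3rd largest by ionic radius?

Sr²⁺

First list Z and electron count for each: Sc³⁺: 18 e⁻, Z=21, Y³⁺: 36 e⁻, Z=39, Sr²⁺: 36 e⁻, Z=38, Rb⁺: 36 e⁻, Z=37, Br⁻: 36 e⁻, Z=35. Sc³⁺ < Y³⁺ (same group, 1 shell fewer); Y³⁺ < Sr²⁺ (isoelectronic, higher Z=39 is smaller); Sr²⁺ < Rb⁺ (isoelectronic, higher Z=38 is smaller); Rb⁺ < Br⁻ (isoelectronic, higher Z=37 is smaller).
Ordering: Sc³⁺ < Y³⁺ < Sr²⁺ < Rb⁺ < Br⁻. The 3rd largest is Sr²⁺.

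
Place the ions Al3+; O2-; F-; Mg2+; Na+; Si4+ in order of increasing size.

These species are isoelectronic with 10 electrons. The only difference is the number of protons: Si4+ (Z=14), Al3+ (Z=13), Mg2+ (Z=12), Na+ (Z=11), F- (Z=9), O2- (Z=8). The strongest nuclear pull (Si4+) gives the smallest ion.

Si4+ < Al3+ < Mg2+ < Na+ < F- < O2-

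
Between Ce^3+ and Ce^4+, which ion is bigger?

Ce^3+

For a single element, ionic radius drops as positive charge rises — Ce^4+ < Ce^3+.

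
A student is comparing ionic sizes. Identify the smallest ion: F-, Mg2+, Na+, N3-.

Mg2+

Isoelectronic series (10 e⁻ each). Size is set by nuclear charge: more protons means a smaller ion. Mg2+ (Z=12), Na+ (Z=11), F- (Z=9), N3- (Z=7).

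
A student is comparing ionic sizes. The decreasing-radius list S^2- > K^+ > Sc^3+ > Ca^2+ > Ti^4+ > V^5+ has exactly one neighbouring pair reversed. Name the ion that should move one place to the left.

The pair Sc^3+, Ca^2+ is the wrong way round — Sc^3+ and Ca^2+ share 18 electrons; the higher nuclear charge on Sc (Z=21) contracts it more, so Sc^3+ < Ca^2+. All other adjacent pairs agree with periodic trends, so Ca^2+ is the misplaced ion.

Ca^2+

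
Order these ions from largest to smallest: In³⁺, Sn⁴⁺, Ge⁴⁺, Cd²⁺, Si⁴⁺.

Cd²⁺ > In³⁺ > Sn⁴⁺ > Ge⁴⁺ > Si⁴⁺

First list Z and electron count for each: Si⁴⁺ (Z=14, 10 e⁻), Ge⁴⁺ (Z=32, 28 e⁻), Sn⁴⁺ (Z=50, 46 e⁻), In³⁺ (Z=49, 46 e⁻), Cd²⁺ (Z=48, 46 e⁻). Si⁴⁺ < Ge⁴⁺ (same group, 1 shell fewer); Ge⁴⁺ < Sn⁴⁺ (same group, period 4 vs 5); Sn⁴⁺ < In³⁺ (both 46 e⁻, Z=50>49); In³⁺ < Cd²⁺ (isoelectronic, higher Z=49 is smaller).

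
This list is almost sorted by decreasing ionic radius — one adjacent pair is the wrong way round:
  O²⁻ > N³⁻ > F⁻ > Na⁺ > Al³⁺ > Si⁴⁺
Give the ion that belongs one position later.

O²⁻

Compare adjacent ions: they are isoelectronic (10 e⁻) and O has more protons than N (8 vs 7), making O²⁻ smaller — yet in this decreasing list O²⁻ sits before N³⁻. Nothing else is reversed, so O²⁻ should move one place to the right.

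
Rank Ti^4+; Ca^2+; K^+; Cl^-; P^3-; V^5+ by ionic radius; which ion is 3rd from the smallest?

Ca^2+

Isoelectronic series (18 e⁻ each). Size is set by nuclear charge: more protons means a smaller ion. V^5+ (Z=23), Ti^4+ (Z=22), Ca^2+ (Z=20), K^+ (Z=19), Cl^- (Z=17), P^3- (Z=15).
Ordering: V^5+ < Ti^4+ < Ca^2+ < K^+ < Cl^- < P^3-. The 3rd smallest is Ca^2+.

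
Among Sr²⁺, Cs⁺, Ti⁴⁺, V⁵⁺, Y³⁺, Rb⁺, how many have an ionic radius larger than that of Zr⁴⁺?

Work out protons and electrons: V⁵⁺: 18 e⁻, Z=23, Ti⁴⁺: 18 e⁻, Z=22, Zr⁴⁺: 36 e⁻, Z=40, Y³⁺: 36 e⁻, Z=39, Sr²⁺: 36 e⁻, Z=38, Rb⁺: 36 e⁻, Z=37, Cs⁺: 54 e⁻, Z=55. V⁵⁺ < Ti⁴⁺ (isoelectronic, higher Z=23 is smaller); Ti⁴⁺ < Zr⁴⁺ (same group, 1 shell fewer); Zr⁴⁺ < Y³⁺ (isoelectronic, higher Z=40 is smaller); Y³⁺ < Sr²⁺ (isoelectronic, higher Z=39 is smaller); Sr²⁺ < Rb⁺ (both 36 e⁻, Z=38>37); Rb⁺ < Cs⁺ (same group, 1 shell fewer).
Placing each against Zr⁴⁺: smaller — V⁵⁺, Ti⁴⁺; larger — Y³⁺, Sr²⁺, Rb⁺, Cs⁺. Count: 4.

4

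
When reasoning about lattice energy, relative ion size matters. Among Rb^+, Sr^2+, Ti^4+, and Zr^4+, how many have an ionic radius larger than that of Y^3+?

Electron counts and nuclear charges: Ti^4+ (Z=22, 18 e⁻), Zr^4+ (Z=40, 36 e⁻), Y^3+ (Z=39, 36 e⁻), Sr^2+ (Z=38, 36 e⁻), Rb^+ (Z=37, 36 e⁻). Ti^4+ < Zr^4+ (same group, period 4 vs 5); Zr^4+ < Y^3+ (isoelectronic, higher Z=40 is smaller); Y^3+ < Sr^2+ (isoelectronic, higher Z=39 is smaller); Sr^2+ < Rb^+ (isoelectronic, higher Z=38 is smaller).
Ordering all of them (including Y^3+) by radius gives Ti^4+ < Zr^4+ < Y^3+ < Sr^2+ < Rb^+. That's 2.

2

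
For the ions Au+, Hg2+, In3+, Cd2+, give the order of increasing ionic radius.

In3+ < Cd2+ < Hg2+ < Au+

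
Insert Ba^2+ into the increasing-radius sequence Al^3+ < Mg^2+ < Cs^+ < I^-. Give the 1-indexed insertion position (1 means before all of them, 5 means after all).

3

First list Z and electron count for each: Al^3+ has 10 e⁻ (Z=13), Mg^2+ has 10 e⁻ (Z=12), Ba^2+ has 54 e⁻ (Z=56), Cs^+ has 54 e⁻ (Z=55), I^- has 54 e⁻ (Z=53). Al^3+ < Mg^2+ (isoelectronic, higher Z=13 is smaller); Mg^2+ < Ba^2+ (same group, period 3 vs 6); Ba^2+ < Cs^+ (isoelectronic, higher Z=56 is smaller); Cs^+ < I^- (both 54 e⁻, Z=55>53).
The complete sequence is Al^3+ < Mg^2+ < Ba^2+ < Cs^+ < I^-. Ba^2+ sits at position 3.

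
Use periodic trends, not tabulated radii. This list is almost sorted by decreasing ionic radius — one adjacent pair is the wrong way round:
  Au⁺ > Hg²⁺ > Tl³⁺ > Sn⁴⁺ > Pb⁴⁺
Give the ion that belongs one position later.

Check each adjacent pair. Sn⁴⁺ and Pb⁴⁺ are reversed: same group and charge — period 5 sits above period 6, so Sn⁴⁺ is smaller. No other neighbouring pair contradicts the periodic trends, so Sn⁴⁺ is the ion listed too early.

Sn⁴⁺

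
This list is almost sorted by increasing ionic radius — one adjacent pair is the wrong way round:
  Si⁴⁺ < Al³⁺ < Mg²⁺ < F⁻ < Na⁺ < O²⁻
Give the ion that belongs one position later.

F⁻

Compare adjacent ions: they are isoelectronic (10 e⁻) and Na has more protons than F (11 vs 9), making Na⁺ smaller — yet in this increasing list F⁻ sits before Na⁺. Nothing else is reversed, so F⁻ should move one place to the right.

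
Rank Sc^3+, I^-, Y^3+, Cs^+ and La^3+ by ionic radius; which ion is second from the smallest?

Sc^3+: 18 e⁻, Z=21, Y^3+: 36 e⁻, Z=39, La^3+: 54 e⁻, Z=57, Cs^+: 54 e⁻, Z=55, I^-: 54 e⁻, Z=53. Sc^3+ < Y^3+ (same group, period 4 vs 5); Y^3+ < La^3+ (same group, 1 shell fewer); La^3+ < Cs^+ (isoelectronic, higher Z=57 is smaller); Cs^+ < I^- (isoelectronic, higher Z=55 is smaller).
So the order is Sc^3+ < Y^3+ < La^3+ < Cs^+ < I^-; the 2nd-smallest ion is Y^3+.

Y^3+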